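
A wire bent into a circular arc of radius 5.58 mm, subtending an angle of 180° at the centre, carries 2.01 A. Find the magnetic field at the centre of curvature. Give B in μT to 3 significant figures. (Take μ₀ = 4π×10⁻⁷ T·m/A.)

The Biot–Savart field of a circular arc at its centre is B = μ₀Iφ/(4πR), with φ = 3.142 rad.
B = (4π×10⁻⁷ × 2.01 × 3.142) / (4π × 0.00558) = 1.13×10⁻⁴ T.

B ≈ 113 μT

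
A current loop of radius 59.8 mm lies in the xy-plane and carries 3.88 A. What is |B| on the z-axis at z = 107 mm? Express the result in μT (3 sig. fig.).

On the axis of a circular loop, B = μ₀IR² / [2(R²+z²)^(3/2)].
R² + z² = (0.0598)² + (0.107)² = 0.01503 m², and (R²+z²)^(3/2) = 1.84×10⁻³ m³.
B = (4π×10⁻⁷ × 3.88 × 0.003576) / (2 × 1.84×10⁻³) = 4.73×10⁻⁶ T.

B ≈ 4.73 μT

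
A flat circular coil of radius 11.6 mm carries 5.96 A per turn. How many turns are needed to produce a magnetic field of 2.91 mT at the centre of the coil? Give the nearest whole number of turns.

For an N-turn coil, B = Nμ₀I/(2R). A single turn gives B₁ = 3.23×10⁻⁴ T with R = 0.0116 m.
N = B/B₁ = 2.91×10⁻³ / 3.23×10⁻⁴ = 9.01.

N = 9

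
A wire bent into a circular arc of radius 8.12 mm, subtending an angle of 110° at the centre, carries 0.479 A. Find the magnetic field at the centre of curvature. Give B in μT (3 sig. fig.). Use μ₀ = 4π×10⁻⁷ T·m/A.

B ≈ 11.3 μT

The Biot–Savart field of a circular arc at its centre is B = μ₀Iφ/(4πR), with φ = 1.92 rad.
B = (4π×10⁻⁷ × 0.479 × 1.92) / (4π × 0.00812) = 1.13×10⁻⁵ T.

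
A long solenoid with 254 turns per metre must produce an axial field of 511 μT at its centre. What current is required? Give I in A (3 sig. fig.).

Inside a long solenoid B = μ₀nI with n = 254 m⁻¹, so I = B/(μ₀n).
I = 5.11×10⁻⁴ / (4π×10⁻⁷ × 254) = 1.60 A.

I ≈ 1.60 A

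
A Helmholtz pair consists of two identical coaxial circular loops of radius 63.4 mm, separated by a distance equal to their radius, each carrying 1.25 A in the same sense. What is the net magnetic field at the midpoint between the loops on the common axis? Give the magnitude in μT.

Each loop contributes B = μ₀IR²/[2(R²+z²)^(3/2)] on the axis, with z measured from that loop.
Loop 1 (z = 0.0317 m): B₁ = 8.86×10⁻⁶ T. Loop 2 (z = 0.0317 m): B₂ = 8.86×10⁻⁶ T.
The fields add: B = B₁ + B₂ = 1.77×10⁻⁵ T.

B ≈ 17.7 μT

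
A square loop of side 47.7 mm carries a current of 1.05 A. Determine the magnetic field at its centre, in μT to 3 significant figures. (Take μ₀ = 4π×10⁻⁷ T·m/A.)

Each side is a finite straight segment at perpendicular distance d = a/(2 tan(π/4)) = 0.02385 m from the centre, with end-angles ±π/4.
One side contributes B₁ = (μ₀I/4πd)·2 sin(π/4) = 6.23×10⁻⁶ T.
All 4 sides add in the same direction: B = 4 × 6.23×10⁻⁶ = 2.49×10⁻⁵ T.

B ≈ 24.9 μT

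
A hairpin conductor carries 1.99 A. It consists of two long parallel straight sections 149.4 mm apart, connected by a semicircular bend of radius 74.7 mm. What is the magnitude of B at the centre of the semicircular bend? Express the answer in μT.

The semicircular arc contributes B_arc = μ₀I·π/(4πR) = μ₀I/(4R) = 8.37×10⁻⁶ T.
Each semi-infinite lead is at perpendicular distance R = 0.0747 m from the centre, with the perpendicular foot at its near end, so it contributes μ₀I/(4πR); both point the same way, together 5.33×10⁻⁶ T.
Arc and leads all point the same direction: B = 8.37×10⁻⁶ + 5.33×10⁻⁶ = 1.37×10⁻⁵ T.

B ≈ 13.7 μT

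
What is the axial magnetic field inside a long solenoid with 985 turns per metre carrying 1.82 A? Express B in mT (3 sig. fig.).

Inside a long solenoid, B = μ₀nI with n = 985 turns/m.
B = 4π×10⁻⁷ × 985 × 1.82 = 2.25×10⁻³ T.

B ≈ 2.25 mT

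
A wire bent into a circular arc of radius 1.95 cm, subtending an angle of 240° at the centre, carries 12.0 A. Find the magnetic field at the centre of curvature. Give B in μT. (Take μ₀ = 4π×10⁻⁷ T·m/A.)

B ≈ 258 μT

The Biot–Savart field of a circular arc at its centre is B = μ₀Iφ/(4πR), with φ = 4.189 rad.
B = (4π×10⁻⁷ × 12.0 × 4.189) / (4π × 0.0195) = 2.58×10⁻⁴ T.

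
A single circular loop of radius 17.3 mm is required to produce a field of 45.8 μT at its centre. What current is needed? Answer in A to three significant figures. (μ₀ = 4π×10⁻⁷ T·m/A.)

I ≈ 1.26 A

At the centre of a circular loop B = μ₀I/(2R), so I = 2RB/μ₀.
With R = 0.0173 m, I = 2 × 0.0173 × 4.58×10⁻⁵ / (4π×10⁻⁷) = 1.26 A.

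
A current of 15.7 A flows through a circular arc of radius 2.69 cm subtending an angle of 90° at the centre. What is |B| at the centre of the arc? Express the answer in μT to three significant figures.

The Biot–Savart field of a circular arc at its centre is B = μ₀Iφ/(4πR), with φ = 1.571 rad.
B = (4π×10⁻⁷ × 15.7 × 1.571) / (4π × 0.0269) = 9.17×10⁻⁵ T.

B ≈ 91.7 μT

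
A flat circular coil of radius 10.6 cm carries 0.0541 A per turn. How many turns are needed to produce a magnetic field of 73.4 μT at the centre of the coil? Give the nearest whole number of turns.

N = 229

For an N-turn coil, B = Nμ₀I/(2R). A single turn gives B₁ = 3.21×10⁻⁷ T with R = 0.106 m.
N = B/B₁ = 7.34×10⁻⁵ / 3.21×10⁻⁷ = 228.89.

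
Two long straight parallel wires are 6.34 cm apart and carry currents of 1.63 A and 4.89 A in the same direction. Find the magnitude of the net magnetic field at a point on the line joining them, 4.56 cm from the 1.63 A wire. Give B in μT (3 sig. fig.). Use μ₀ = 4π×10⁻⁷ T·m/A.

Each long wire gives B = μ₀I/(2πd). Distances are d₁ = 0.0456 m and d₂ = 0.0178 m.
B₁ = 7.15×10⁻⁶ T, B₂ = 5.49×10⁻⁵ T.
Between parallel currents the two contributions point in opposite directions, so they subtract. B = |B₁ − B₂| = |7.15×10⁻⁶ − 5.49×10⁻⁵| = 4.78×10⁻⁵ T.

B ≈ 47.8 μT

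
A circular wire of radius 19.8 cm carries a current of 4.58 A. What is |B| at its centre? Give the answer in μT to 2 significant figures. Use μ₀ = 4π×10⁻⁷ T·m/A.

At the centre of a circular loop the Biot–Savart law gives B = μ₀I/(2R).
B = (4π×10⁻⁷ × 4.58) / (2 × 0.198) = 1.45×10⁻⁵ T.

B ≈ 15 μT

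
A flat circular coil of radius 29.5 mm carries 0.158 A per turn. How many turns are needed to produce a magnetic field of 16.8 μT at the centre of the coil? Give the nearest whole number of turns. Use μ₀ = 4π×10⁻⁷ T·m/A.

N = 5

For an N-turn coil, B = Nμ₀I/(2R). A single turn gives B₁ = 3.37×10⁻⁶ T with R = 0.0295 m.
N = B/B₁ = 1.68×10⁻⁵ / 3.37×10⁻⁶ = 4.99.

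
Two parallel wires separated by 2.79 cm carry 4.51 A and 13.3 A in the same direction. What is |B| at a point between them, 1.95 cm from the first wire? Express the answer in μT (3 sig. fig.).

B ≈ 270 μT

Each long wire gives B = μ₀I/(2πd). Distances are d₁ = 0.0195 m and d₂ = 0.0084 m.
B₁ = 4.63×10⁻⁵ T, B₂ = 3.17×10⁻⁴ T.
Between parallel currents the two contributions point in opposite directions, so they subtract. B = |B₁ − B₂| = |4.63×10⁻⁵ − 3.17×10⁻⁴| = 2.70×10⁻⁴ T.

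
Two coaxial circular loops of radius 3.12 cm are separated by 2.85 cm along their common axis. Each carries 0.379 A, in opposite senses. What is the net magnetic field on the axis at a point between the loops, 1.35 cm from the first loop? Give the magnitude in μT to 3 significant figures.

Each loop contributes B = μ₀IR²/[2(R²+z²)^(3/2)] on the axis, with z measured from that loop.
Loop 1 (z = 0.0135 m): B₁ = 5.90×10⁻⁶ T. Loop 2 (z = 0.015 m): B₂ = 5.59×10⁻⁶ T.
The fields oppose: B = |B₁ − B₂| = 3.13×10⁻⁷ T.

B ≈ 0.313 μT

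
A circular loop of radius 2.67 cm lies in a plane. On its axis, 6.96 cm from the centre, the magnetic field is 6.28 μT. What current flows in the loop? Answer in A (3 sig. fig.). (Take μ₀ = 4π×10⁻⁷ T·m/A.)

On the axis of a loop, B = μ₀IR²/[2(R²+z²)^(3/2)], so I = 2B(R²+z²)^(3/2)/(μ₀R²).
R² + z² = 0.0007129 + 0.004844 = 0.005557 m²; raised to 3/2 gives 4.14×10⁻⁴ m³.
I = 2 × 6.28×10⁻⁶ × 4.14×10⁻⁴ / (1.26×10⁻⁶ × 0.0007129) = 5.81 A.

I ≈ 5.81 A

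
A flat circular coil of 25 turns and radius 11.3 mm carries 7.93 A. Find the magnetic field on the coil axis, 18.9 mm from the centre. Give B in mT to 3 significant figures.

For an N-turn flat coil, B = Nμ₀IR²/[2(R²+z²)^(3/2)] with R = 0.0113 m, z = 0.0189 m.
B = 25 × 5.96×10⁻⁵ T = 1.49×10⁻³ T.

B ≈ 1.49 mT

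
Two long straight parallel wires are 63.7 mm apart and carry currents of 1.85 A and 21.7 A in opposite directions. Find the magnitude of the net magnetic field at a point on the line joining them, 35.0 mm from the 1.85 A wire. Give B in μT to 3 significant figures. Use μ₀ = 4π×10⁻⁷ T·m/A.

Each long wire gives B = μ₀I/(2πd). Distances are d₁ = 0.035 m and d₂ = 0.0287 m.
B₁ = 1.06×10⁻⁵ T, B₂ = 1.51×10⁻⁴ T.
Between antiparallel currents both contributions point the same way, so they add. B = B₁ + B₂ = 1.06×10⁻⁵ + 1.51×10⁻⁴ = 1.62×10⁻⁴ T.

B ≈ 162 μT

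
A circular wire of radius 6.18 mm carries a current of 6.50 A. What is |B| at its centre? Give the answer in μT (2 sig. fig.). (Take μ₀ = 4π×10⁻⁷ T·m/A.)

B ≈ 660 μT

At the centre of a circular loop the Biot–Savart law gives B = μ₀I/(2R).
B = (4π×10⁻⁷ × 6.50) / (2 × 0.00618) = 6.61×10⁻⁴ T.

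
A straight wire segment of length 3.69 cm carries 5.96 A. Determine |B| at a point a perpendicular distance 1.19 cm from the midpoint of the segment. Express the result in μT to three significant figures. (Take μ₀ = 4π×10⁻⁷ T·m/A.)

B ≈ 84.2 μT

For a finite straight segment, B = (μ₀I/4πd)(sinθ₁ + sinθ₂), where θ₁, θ₂ are the angles from the perpendicular to each end.
The perpendicular from the point meets the wire at its midpoint, so each end is L/2 = 0.01845 m away along the wire.
sinθ₁ = 0.01845/√(0.01845²+0.0119²) = 0.8404; sinθ₂ = 0.01845/√(0.01845²+0.0119²) = 0.8404.
B = (4π×10⁻⁷ × 5.96) / (4π × 0.0119) × (0.8404 + 0.8404) = 8.42×10⁻⁵ T.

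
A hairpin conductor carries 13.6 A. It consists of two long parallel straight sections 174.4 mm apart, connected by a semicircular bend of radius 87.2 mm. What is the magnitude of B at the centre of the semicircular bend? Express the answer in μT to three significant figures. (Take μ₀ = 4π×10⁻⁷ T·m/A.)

B ≈ 80.2 μT

The semicircular arc contributes B_arc = μ₀I·π/(4πR) = μ₀I/(4R) = 4.90×10⁻⁵ T.
Each semi-infinite lead is at perpendicular distance R = 0.0872 m from the centre, with the perpendicular foot at its near end, so it contributes μ₀I/(4πR); both point the same way, together 3.12×10⁻⁵ T.
Arc and leads all point the same direction: B = 4.90×10⁻⁵ + 3.12×10⁻⁵ = 8.02×10⁻⁵ T.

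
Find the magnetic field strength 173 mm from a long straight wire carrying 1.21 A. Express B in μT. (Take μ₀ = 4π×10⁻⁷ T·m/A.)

B ≈ 1.40 μT

For an infinitely long straight wire, B = μ₀I/(2πd).
B = (4π×10⁻⁷ × 1.21) / (2π × 0.173) = 1.40×10⁻⁶ T.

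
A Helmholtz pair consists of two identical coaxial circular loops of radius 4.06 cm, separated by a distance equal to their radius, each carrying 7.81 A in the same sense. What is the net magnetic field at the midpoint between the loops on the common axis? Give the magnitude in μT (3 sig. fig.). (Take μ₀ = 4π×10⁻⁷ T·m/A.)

B ≈ 173 μT

Each loop contributes B = μ₀IR²/[2(R²+z²)^(3/2)] on the axis, with z measured from that loop.
Loop 1 (z = 0.0203 m): B₁ = 8.65×10⁻⁵ T. Loop 2 (z = 0.0203 m): B₂ = 8.65×10⁻⁵ T.
The fields add: B = B₁ + B₂ = 1.73×10⁻⁴ T.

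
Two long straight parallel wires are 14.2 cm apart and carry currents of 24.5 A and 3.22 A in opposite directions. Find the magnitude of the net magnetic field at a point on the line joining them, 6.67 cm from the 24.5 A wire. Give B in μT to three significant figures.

Each long wire gives B = μ₀I/(2πd). Distances are d₁ = 0.0667 m and d₂ = 0.0753 m.
B₁ = 7.35×10⁻⁵ T, B₂ = 8.55×10⁻⁶ T.
Between antiparallel currents both contributions point the same way, so they add. B = B₁ + B₂ = 7.35×10⁻⁵ + 8.55×10⁻⁶ = 8.20×10⁻⁵ T.

B ≈ 82.0 μT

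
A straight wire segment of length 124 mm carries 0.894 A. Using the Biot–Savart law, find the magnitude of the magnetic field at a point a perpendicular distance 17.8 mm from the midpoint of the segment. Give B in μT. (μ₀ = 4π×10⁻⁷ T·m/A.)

B ≈ 9.65 μT

For a finite straight segment, B = (μ₀I/4πd)(sinθ₁ + sinθ₂), where θ₁, θ₂ are the angles from the perpendicular to each end.
The perpendicular from the point meets the wire at its midpoint, so each end is L/2 = 0.062 m away along the wire.
sinθ₁ = 0.062/√(0.062²+0.0178²) = 0.9612; sinθ₂ = 0.062/√(0.062²+0.0178²) = 0.9612.
B = (4π×10⁻⁷ × 0.894) / (4π × 0.0178) × (0.9612 + 0.9612) = 9.65×10⁻⁶ T.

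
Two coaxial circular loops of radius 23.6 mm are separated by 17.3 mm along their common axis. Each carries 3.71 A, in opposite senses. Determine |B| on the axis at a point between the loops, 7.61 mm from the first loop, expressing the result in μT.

Each loop contributes B = μ₀IR²/[2(R²+z²)^(3/2)] on the axis, with z measured from that loop.
Loop 1 (z = 0.00761 m): B₁ = 8.52×10⁻⁵ T. Loop 2 (z = 0.00969 m): B₂ = 7.82×10⁻⁵ T.
The fields oppose: B = |B₁ − B₂| = 6.96×10⁻⁶ T.

B ≈ 6.96 μT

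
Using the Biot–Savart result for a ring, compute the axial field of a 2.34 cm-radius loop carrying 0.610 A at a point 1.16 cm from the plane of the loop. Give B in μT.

On the axis of a circular loop, B = μ₀IR² / [2(R²+z²)^(3/2)].
R² + z² = (0.0234)² + (0.0116)² = 0.0006821 m², and (R²+z²)^(3/2) = 1.78×10⁻⁵ m³.
B = (4π×10⁻⁷ × 0.610 × 0.0005476) / (2 × 1.78×10⁻⁵) = 1.18×10⁻⁵ T.

B ≈ 11.8 μT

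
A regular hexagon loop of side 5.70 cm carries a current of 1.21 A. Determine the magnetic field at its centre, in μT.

Each side is a finite straight segment at perpendicular distance d = a/(2 tan(π/6)) = 0.04936 m from the centre, with end-angles ±π/6.
One side contributes B₁ = (μ₀I/4πd)·2 sin(π/6) = 2.45×10⁻⁶ T.
All 6 sides add in the same direction: B = 6 × 2.45×10⁻⁶ = 1.47×10⁻⁵ T.

B ≈ 14.7 μT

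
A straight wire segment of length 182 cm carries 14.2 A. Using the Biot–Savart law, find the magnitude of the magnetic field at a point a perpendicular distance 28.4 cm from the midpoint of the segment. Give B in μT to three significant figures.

For a finite straight segment, B = (μ₀I/4πd)(sinθ₁ + sinθ₂), where θ₁, θ₂ are the angles from the perpendicular to each end.
The perpendicular from the point meets the wire at its midpoint, so each end is L/2 = 0.91 m away along the wire.
sinθ₁ = 0.91/√(0.91²+0.284²) = 0.9546; sinθ₂ = 0.91/√(0.91²+0.284²) = 0.9546.
B = (4π×10⁻⁷ × 14.2) / (4π × 0.284) × (0.9546 + 0.9546) = 9.55×10⁻⁶ T.

B ≈ 9.55 μT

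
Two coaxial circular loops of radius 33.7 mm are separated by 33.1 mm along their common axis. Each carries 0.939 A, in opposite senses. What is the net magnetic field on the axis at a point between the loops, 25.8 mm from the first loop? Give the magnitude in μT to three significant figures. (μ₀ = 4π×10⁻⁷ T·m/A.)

B ≈ 7.58 μT

Each loop contributes B = μ₀IR²/[2(R²+z²)^(3/2)] on the axis, with z measured from that loop.
Loop 1 (z = 0.0258 m): B₁ = 8.76×10⁻⁶ T. Loop 2 (z = 0.0073 m): B₂ = 1.63×10⁻⁵ T.
The fields oppose: B = |B₁ − B₂| = 7.58×10⁻⁶ T.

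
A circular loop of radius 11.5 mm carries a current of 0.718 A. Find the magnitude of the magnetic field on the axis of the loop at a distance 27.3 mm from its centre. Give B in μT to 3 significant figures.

B ≈ 2.30 μT

On the axis of a circular loop, B = μ₀IR² / [2(R²+z²)^(3/2)].
R² + z² = (0.0115)² + (0.0273)² = 0.0008775 m², and (R²+z²)^(3/2) = 2.60×10⁻⁵ m³.
B = (4π×10⁻⁷ × 0.718 × 0.0001322) / (2 × 2.60×10⁻⁵) = 2.30×10⁻⁶ T.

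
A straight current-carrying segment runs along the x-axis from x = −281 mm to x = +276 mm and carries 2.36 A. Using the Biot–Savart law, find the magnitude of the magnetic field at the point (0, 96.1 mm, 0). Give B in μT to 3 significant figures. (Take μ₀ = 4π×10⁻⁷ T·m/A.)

B ≈ 4.64 μT

For a finite straight segment, B = (μ₀I/4πd)(sinθ₁ + sinθ₂), where θ₁, θ₂ are the angles from the perpendicular to each end.
The perpendicular distance is d = 0.0961 m; the end-offsets along the wire are a = 0.281 m and b = 0.276 m.
sinθ₁ = 0.281/√(0.281²+0.0961²) = 0.9462; sinθ₂ = 0.276/√(0.276²+0.0961²) = 0.9444.
B = (4π×10⁻⁷ × 2.36) / (4π × 0.0961) × (0.9462 + 0.9444) = 4.64×10⁻⁶ T.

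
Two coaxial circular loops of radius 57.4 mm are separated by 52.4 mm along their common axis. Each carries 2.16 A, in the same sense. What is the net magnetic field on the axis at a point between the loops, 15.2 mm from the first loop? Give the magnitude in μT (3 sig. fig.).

B ≈ 35.3 μT

Each loop contributes B = μ₀IR²/[2(R²+z²)^(3/2)] on the axis, with z measured from that loop.
Loop 1 (z = 0.0152 m): B₁ = 2.14×10⁻⁵ T. Loop 2 (z = 0.0372 m): B₂ = 1.40×10⁻⁵ T.
The fields add: B = B₁ + B₂ = 3.53×10⁻⁵ T.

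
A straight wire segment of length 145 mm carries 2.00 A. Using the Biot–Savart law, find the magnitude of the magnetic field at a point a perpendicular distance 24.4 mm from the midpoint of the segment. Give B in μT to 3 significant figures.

For a finite straight segment, B = (μ₀I/4πd)(sinθ₁ + sinθ₂), where θ₁, θ₂ are the angles from the perpendicular to each end.
The perpendicular from the point meets the wire at its midpoint, so each end is L/2 = 0.0725 m away along the wire.
sinθ₁ = 0.0725/√(0.0725²+0.0244²) = 0.9478; sinθ₂ = 0.0725/√(0.0725²+0.0244²) = 0.9478.
B = (4π×10⁻⁷ × 2.00) / (4π × 0.0244) × (0.9478 + 0.9478) = 1.55×10⁻⁵ T.

B ≈ 15.5 μT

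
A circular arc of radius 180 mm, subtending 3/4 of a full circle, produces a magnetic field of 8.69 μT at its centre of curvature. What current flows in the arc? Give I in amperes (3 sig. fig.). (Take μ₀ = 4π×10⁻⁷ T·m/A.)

I ≈ 3.32 A

For a circular arc, B = μ₀Iφ/(4πR) with φ in radians; here φ = 4.712 rad.
So I = 4πRB/(μ₀φ) = 4π × 0.18 × 8.69×10⁻⁶ / (4π×10⁻⁷ × 4.712) = 3.32 A.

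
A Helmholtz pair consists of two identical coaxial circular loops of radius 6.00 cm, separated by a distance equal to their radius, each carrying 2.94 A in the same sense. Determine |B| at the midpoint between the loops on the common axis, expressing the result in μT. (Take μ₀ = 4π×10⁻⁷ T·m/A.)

B ≈ 44.1 μT

Each loop contributes B = μ₀IR²/[2(R²+z²)^(3/2)] on the axis, with z measured from that loop.
Loop 1 (z = 0.03 m): B₁ = 2.20×10⁻⁵ T. Loop 2 (z = 0.03 m): B₂ = 2.20×10⁻⁵ T.
The fields add: B = B₁ + B₂ = 4.41×10⁻⁵ T.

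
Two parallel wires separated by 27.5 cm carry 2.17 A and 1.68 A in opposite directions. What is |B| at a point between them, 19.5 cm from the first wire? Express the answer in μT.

Each long wire gives B = μ₀I/(2πd). Distances are d₁ = 0.195 m and d₂ = 0.08 m.
B₁ = 2.23×10⁻⁶ T, B₂ = 4.20×10⁻⁶ T.
Between antiparallel currents both contributions point the same way, so they add. B = B₁ + B₂ = 2.23×10⁻⁶ + 4.20×10⁻⁶ = 6.43×10⁻⁶ T.

B ≈ 6.43 μT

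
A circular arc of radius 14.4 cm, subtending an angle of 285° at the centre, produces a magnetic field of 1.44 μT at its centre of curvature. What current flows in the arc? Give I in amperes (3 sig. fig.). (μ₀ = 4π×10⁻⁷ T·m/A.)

For a circular arc, B = μ₀Iφ/(4πR) with φ in radians; here φ = 4.974 rad.
So I = 4πRB/(μ₀φ) = 4π × 0.144 × 1.44×10⁻⁶ / (4π×10⁻⁷ × 4.974) = 0.417 A.

I ≈ 0.417 A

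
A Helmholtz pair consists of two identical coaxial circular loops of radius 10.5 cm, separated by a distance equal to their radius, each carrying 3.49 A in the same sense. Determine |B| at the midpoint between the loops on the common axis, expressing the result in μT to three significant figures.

B ≈ 29.9 μT

Each loop contributes B = μ₀IR²/[2(R²+z²)^(3/2)] on the axis, with z measured from that loop.
Loop 1 (z = 0.0525 m): B₁ = 1.49×10⁻⁵ T. Loop 2 (z = 0.0525 m): B₂ = 1.49×10⁻⁵ T.
The fields add: B = B₁ + B₂ = 2.99×10⁻⁵ T.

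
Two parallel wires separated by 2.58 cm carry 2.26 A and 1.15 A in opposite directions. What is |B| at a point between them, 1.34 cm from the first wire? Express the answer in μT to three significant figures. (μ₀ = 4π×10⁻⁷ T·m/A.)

Each long wire gives B = μ₀I/(2πd). Distances are d₁ = 0.0134 m and d₂ = 0.0124 m.
B₁ = 3.37×10⁻⁵ T, B₂ = 1.85×10⁻⁵ T.
Between antiparallel currents both contributions point the same way, so they add. B = B₁ + B₂ = 3.37×10⁻⁵ + 1.85×10⁻⁵ = 5.23×10⁻⁵ T.

B ≈ 52.3 μT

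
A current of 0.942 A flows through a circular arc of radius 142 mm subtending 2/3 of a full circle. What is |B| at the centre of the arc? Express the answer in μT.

The Biot–Savart field of a circular arc at its centre is B = μ₀Iφ/(4πR), with φ = 4.189 rad.
B = (4π×10⁻⁷ × 0.942 × 4.189) / (4π × 0.142) = 2.78×10⁻⁶ T.

B ≈ 2.78 μT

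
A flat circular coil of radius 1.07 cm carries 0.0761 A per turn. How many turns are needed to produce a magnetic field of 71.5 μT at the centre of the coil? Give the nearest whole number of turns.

For an N-turn coil, B = Nμ₀I/(2R). A single turn gives B₁ = 4.47×10⁻⁶ T with R = 0.0107 m.
N = B/B₁ = 7.15×10⁻⁵ / 4.47×10⁻⁶ = 16.00.

N = 16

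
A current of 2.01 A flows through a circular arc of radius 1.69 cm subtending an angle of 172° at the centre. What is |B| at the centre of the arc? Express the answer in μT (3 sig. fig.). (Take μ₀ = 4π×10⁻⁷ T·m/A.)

The Biot–Savart field of a circular arc at its centre is B = μ₀Iφ/(4πR), with φ = 3.002 rad.
B = (4π×10⁻⁷ × 2.01 × 3.002) / (4π × 0.0169) = 3.57×10⁻⁵ T.

B ≈ 35.7 μT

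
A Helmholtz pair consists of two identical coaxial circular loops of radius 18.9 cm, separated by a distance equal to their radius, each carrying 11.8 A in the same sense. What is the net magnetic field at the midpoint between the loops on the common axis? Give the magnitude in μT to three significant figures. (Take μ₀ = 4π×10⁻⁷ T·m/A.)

B ≈ 56.1 μT

Each loop contributes B = μ₀IR²/[2(R²+z²)^(3/2)] on the axis, with z measured from that loop.
Loop 1 (z = 0.0945 m): B₁ = 2.81×10⁻⁵ T. Loop 2 (z = 0.0945 m): B₂ = 2.81×10⁻⁵ T.
The fields add: B = B₁ + B₂ = 5.61×10⁻⁵ T.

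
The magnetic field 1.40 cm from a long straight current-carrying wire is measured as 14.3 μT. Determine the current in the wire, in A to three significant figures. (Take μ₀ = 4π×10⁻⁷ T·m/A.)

I ≈ 1.00 A

For a long straight wire B = μ₀I/(2πd), so I = 2πdB/μ₀.
I = 2π × 0.014 × 1.43×10⁻⁵ / (4π×10⁻⁷) = 1.00 A.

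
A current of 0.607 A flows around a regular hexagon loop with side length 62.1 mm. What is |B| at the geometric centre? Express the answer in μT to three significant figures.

B ≈ 6.77 μT

Each side is a finite straight segment at perpendicular distance d = a/(2 tan(π/6)) = 0.05378 m from the centre, with end-angles ±π/6.
One side contributes B₁ = (μ₀I/4πd)·2 sin(π/6) = 1.13×10⁻⁶ T.
All 6 sides add in the same direction: B = 6 × 1.13×10⁻⁶ = 6.77×10⁻⁶ T.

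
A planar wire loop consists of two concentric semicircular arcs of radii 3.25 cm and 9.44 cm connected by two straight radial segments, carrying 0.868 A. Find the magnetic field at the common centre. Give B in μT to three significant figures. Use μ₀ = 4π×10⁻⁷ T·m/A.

B ≈ 5.50 μT

The radial connectors point toward the centre, so dl × r̂ = 0 and they contribute nothing.
Each semicircle gives μ₀I/(4R): inner arc 8.39×10⁻⁶ T, outer arc 2.89×10⁻⁶ T.
The two arcs carry current in opposite angular senses, so their fields oppose: B = |8.39×10⁻⁶ − 2.89×10⁻⁶| = 5.50×10⁻⁶ T.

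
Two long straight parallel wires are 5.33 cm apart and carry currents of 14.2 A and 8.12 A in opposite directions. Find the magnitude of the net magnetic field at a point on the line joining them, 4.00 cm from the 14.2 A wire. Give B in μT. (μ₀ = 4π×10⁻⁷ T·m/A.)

B ≈ 193 μT

Each long wire gives B = μ₀I/(2πd). Distances are d₁ = 0.04 m and d₂ = 0.0133 m.
B₁ = 7.10×10⁻⁵ T, B₂ = 1.22×10⁻⁴ T.
Between antiparallel currents both contributions point the same way, so they add. B = B₁ + B₂ = 7.10×10⁻⁵ + 1.22×10⁻⁴ = 1.93×10⁻⁴ T.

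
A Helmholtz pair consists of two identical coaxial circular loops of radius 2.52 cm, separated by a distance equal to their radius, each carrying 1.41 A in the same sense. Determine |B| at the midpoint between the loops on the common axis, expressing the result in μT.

Each loop contributes B = μ₀IR²/[2(R²+z²)^(3/2)] on the axis, with z measured from that loop.
Loop 1 (z = 0.0126 m): B₁ = 2.52×10⁻⁵ T. Loop 2 (z = 0.0126 m): B₂ = 2.52×10⁻⁵ T.
The fields add: B = B₁ + B₂ = 5.03×10⁻⁵ T.

B ≈ 50.3 μT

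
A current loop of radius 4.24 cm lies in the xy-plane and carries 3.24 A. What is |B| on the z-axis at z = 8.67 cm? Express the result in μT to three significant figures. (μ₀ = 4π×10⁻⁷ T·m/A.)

On the axis of a circular loop, B = μ₀IR² / [2(R²+z²)^(3/2)].
R² + z² = (0.0424)² + (0.0867)² = 0.009315 m², and (R²+z²)^(3/2) = 8.99×10⁻⁴ m³.
B = (4π×10⁻⁷ × 3.24 × 0.001798) / (2 × 8.99×10⁻⁴) = 4.07×10⁻⁶ T.

B ≈ 4.07 μT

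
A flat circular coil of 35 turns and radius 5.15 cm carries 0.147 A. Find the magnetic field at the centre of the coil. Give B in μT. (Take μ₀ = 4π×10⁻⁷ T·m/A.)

For an N-turn flat coil, B = Nμ₀I/(2R) with R = 0.0515 m.
B = 35 × 1.79×10⁻⁶ T = 6.28×10⁻⁵ T.

B ≈ 62.8 μT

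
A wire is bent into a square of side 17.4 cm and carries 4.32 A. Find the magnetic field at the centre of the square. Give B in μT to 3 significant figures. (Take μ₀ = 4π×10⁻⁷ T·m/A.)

Each side is a finite straight segment at perpendicular distance d = a/(2 tan(π/4)) = 0.087 m from the centre, with end-angles ±π/4.
One side contributes B₁ = (μ₀I/4πd)·2 sin(π/4) = 7.02×10⁻⁶ T.
All 4 sides add in the same direction: B = 4 × 7.02×10⁻⁶ = 2.81×10⁻⁵ T.

B ≈ 28.1 μT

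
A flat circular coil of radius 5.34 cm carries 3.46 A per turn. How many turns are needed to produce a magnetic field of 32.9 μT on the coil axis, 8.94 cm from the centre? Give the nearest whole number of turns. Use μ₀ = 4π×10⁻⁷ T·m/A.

For an N-turn coil, B = Nμ₀IR²/[2(R²+z²)^(3/2)]. A single turn gives B₁ = 5.49×10⁻⁶ T with R = 0.0534 m, z = 0.0894 m.
N = B/B₁ = 3.29×10⁻⁵ / 5.49×10⁻⁶ = 5.99.

N = 6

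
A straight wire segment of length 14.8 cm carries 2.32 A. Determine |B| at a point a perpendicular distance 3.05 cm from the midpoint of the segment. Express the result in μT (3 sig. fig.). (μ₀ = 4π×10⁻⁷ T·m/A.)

B ≈ 14.1 μT

For a finite straight segment, B = (μ₀I/4πd)(sinθ₁ + sinθ₂), where θ₁, θ₂ are the angles from the perpendicular to each end.
The perpendicular from the point meets the wire at its midpoint, so each end is L/2 = 0.074 m away along the wire.
sinθ₁ = 0.074/√(0.074²+0.0305²) = 0.9245; sinθ₂ = 0.074/√(0.074²+0.0305²) = 0.9245.
B = (4π×10⁻⁷ × 2.32) / (4π × 0.0305) × (0.9245 + 0.9245) = 1.41×10⁻⁵ T.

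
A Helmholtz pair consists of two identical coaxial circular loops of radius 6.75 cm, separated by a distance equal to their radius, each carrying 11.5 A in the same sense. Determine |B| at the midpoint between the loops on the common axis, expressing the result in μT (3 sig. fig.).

B ≈ 153 μT

Each loop contributes B = μ₀IR²/[2(R²+z²)^(3/2)] on the axis, with z measured from that loop.
Loop 1 (z = 0.03375 m): B₁ = 7.66×10⁻⁵ T. Loop 2 (z = 0.03375 m): B₂ = 7.66×10⁻⁵ T.
The fields add: B = B₁ + B₂ = 1.53×10⁻⁴ T.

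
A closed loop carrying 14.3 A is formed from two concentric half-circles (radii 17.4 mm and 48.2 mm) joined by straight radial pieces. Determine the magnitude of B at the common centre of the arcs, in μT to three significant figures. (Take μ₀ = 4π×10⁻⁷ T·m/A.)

The radial connectors point toward the centre, so dl × r̂ = 0 and they contribute nothing.
Each semicircle gives μ₀I/(4R): inner arc 2.58×10⁻⁴ T, outer arc 9.32×10⁻⁵ T.
The two arcs carry current in opposite angular senses, so their fields oppose: B = |2.58×10⁻⁴ − 9.32×10⁻⁵| = 1.65×10⁻⁴ T.

B ≈ 165 μT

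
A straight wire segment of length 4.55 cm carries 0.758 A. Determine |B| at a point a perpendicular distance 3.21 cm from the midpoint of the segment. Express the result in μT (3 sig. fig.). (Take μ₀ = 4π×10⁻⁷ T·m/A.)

For a finite straight segment, B = (μ₀I/4πd)(sinθ₁ + sinθ₂), where θ₁, θ₂ are the angles from the perpendicular to each end.
The perpendicular from the point meets the wire at its midpoint, so each end is L/2 = 0.02275 m away along the wire.
sinθ₁ = 0.02275/√(0.02275²+0.0321²) = 0.5782; sinθ₂ = 0.02275/√(0.02275²+0.0321²) = 0.5782.
B = (4π×10⁻⁷ × 0.758) / (4π × 0.0321) × (0.5782 + 0.5782) = 2.73×10⁻⁶ T.

B ≈ 2.73 μT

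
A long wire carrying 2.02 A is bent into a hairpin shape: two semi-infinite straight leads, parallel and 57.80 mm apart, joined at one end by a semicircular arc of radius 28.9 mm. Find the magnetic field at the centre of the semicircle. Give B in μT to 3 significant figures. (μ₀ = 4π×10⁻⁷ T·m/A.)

The semicircular arc contributes B_arc = μ₀I·π/(4πR) = μ₀I/(4R) = 2.20×10⁻⁵ T.
Each semi-infinite lead is at perpendicular distance R = 0.0289 m from the centre, with the perpendicular foot at its near end, so it contributes μ₀I/(4πR); both point the same way, together 1.40×10⁻⁵ T.
Arc and leads all point the same direction: B = 2.20×10⁻⁵ + 1.40×10⁻⁵ = 3.59×10⁻⁵ T.

B ≈ 35.9 μT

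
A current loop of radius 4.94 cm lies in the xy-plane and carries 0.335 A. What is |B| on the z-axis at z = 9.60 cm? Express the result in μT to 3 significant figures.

On the axis of a circular loop, B = μ₀IR² / [2(R²+z²)^(3/2)].
R² + z² = (0.0494)² + (0.096)² = 0.01166 m², and (R²+z²)^(3/2) = 1.26×10⁻³ m³.
B = (4π×10⁻⁷ × 0.335 × 0.00244) / (2 × 1.26×10⁻³) = 4.08×10⁻⁷ T.

B ≈ 0.408 μT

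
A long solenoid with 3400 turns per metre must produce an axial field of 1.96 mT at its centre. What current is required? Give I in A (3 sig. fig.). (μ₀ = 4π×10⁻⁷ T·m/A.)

Inside a long solenoid B = μ₀nI with n = 3400 m⁻¹, so I = B/(μ₀n).
I = 1.96×10⁻³ / (4π×10⁻⁷ × 3400) = 0.459 A.

I ≈ 0.459 A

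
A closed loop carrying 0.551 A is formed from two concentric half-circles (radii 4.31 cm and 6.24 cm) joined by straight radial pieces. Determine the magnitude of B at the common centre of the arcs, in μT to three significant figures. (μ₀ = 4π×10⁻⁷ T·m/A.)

The radial connectors point toward the centre, so dl × r̂ = 0 and they contribute nothing.
Each semicircle gives μ₀I/(4R): inner arc 4.02×10⁻⁶ T, outer arc 2.77×10⁻⁶ T.
The two arcs carry current in opposite angular senses, so their fields oppose: B = |4.02×10⁻⁶ − 2.77×10⁻⁶| = 1.24×10⁻⁶ T.

B ≈ 1.24 μT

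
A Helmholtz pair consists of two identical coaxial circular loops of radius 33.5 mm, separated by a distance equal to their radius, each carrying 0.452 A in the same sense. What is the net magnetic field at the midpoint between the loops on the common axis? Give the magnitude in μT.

Each loop contributes B = μ₀IR²/[2(R²+z²)^(3/2)] on the axis, with z measured from that loop.
Loop 1 (z = 0.01675 m): B₁ = 6.07×10⁻⁶ T. Loop 2 (z = 0.01675 m): B₂ = 6.07×10⁻⁶ T.
The fields add: B = B₁ + B₂ = 1.21×10⁻⁵ T.

B ≈ 12.1 μT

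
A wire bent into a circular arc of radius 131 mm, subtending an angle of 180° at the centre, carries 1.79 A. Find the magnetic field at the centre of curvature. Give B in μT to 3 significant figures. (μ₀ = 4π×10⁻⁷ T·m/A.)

The Biot–Savart field of a circular arc at its centre is B = μ₀Iφ/(4πR), with φ = 3.142 rad.
B = (4π×10⁻⁷ × 1.79 × 3.142) / (4π × 0.131) = 4.29×10⁻⁶ T.

B ≈ 4.29 μT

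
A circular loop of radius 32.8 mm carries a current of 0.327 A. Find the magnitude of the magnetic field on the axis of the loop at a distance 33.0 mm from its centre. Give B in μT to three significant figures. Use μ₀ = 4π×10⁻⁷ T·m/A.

B ≈ 2.19 μT

On the axis of a circular loop, B = μ₀IR² / [2(R²+z²)^(3/2)].
R² + z² = (0.0328)² + (0.033)² = 0.002165 m², and (R²+z²)^(3/2) = 1.01×10⁻⁴ m³.
B = (4π×10⁻⁷ × 0.327 × 0.001076) / (2 × 1.01×10⁻⁴) = 2.19×10⁻⁶ T.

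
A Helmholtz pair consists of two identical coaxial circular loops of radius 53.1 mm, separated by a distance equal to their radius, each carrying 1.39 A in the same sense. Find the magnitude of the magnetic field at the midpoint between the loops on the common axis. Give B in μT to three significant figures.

Each loop contributes B = μ₀IR²/[2(R²+z²)^(3/2)] on the axis, with z measured from that loop.
Loop 1 (z = 0.02655 m): B₁ = 1.18×10⁻⁵ T. Loop 2 (z = 0.02655 m): B₂ = 1.18×10⁻⁵ T.
The fields add: B = B₁ + B₂ = 2.35×10⁻⁵ T.

B ≈ 23.5 μT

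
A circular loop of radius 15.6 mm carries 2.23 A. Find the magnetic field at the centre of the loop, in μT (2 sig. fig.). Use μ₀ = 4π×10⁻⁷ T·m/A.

At the centre of a circular loop the Biot–Savart law gives B = μ₀I/(2R).
B = (4π×10⁻⁷ × 2.23) / (2 × 0.0156) = 8.98×10⁻⁵ T.

B ≈ 90 μT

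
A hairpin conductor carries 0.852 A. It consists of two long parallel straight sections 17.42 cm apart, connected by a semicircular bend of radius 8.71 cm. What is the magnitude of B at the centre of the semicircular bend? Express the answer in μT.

B ≈ 5.03 μT

The semicircular arc contributes B_arc = μ₀I·π/(4πR) = μ₀I/(4R) = 3.07×10⁻⁶ T.
Each semi-infinite lead is at perpendicular distance R = 0.0871 m from the centre, with the perpendicular foot at its near end, so it contributes μ₀I/(4πR); both point the same way, together 1.96×10⁻⁶ T.
Arc and leads all point the same direction: B = 3.07×10⁻⁶ + 1.96×10⁻⁶ = 5.03×10⁻⁶ T.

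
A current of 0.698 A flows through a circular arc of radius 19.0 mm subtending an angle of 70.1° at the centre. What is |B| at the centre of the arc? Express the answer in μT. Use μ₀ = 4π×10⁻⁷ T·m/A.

B ≈ 4.49 μT

The Biot–Savart field of a circular arc at its centre is B = μ₀Iφ/(4πR), with φ = 1.223 rad.
B = (4π×10⁻⁷ × 0.698 × 1.223) / (4π × 0.019) = 4.49×10⁻⁶ T.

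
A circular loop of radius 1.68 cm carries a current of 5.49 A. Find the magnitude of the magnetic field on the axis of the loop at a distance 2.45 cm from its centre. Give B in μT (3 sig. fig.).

B ≈ 37.1 μT

On the axis of a circular loop, B = μ₀IR² / [2(R²+z²)^(3/2)].
R² + z² = (0.0168)² + (0.0245)² = 0.0008825 m², and (R²+z²)^(3/2) = 2.62×10⁻⁵ m³.
B = (4π×10⁻⁷ × 5.49 × 0.0002822) / (2 × 2.62×10⁻⁵) = 3.71×10⁻⁵ T.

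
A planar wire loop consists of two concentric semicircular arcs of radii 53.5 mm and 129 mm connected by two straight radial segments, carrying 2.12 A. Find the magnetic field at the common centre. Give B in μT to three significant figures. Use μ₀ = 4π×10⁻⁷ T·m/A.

B ≈ 7.29 μT

The radial connectors point toward the centre, so dl × r̂ = 0 and they contribute nothing.
Each semicircle gives μ₀I/(4R): inner arc 1.24×10⁻⁵ T, outer arc 5.16×10⁻⁶ T.
The two arcs carry current in opposite angular senses, so their fields oppose: B = |1.24×10⁻⁵ − 5.16×10⁻⁶| = 7.29×10⁻⁶ T.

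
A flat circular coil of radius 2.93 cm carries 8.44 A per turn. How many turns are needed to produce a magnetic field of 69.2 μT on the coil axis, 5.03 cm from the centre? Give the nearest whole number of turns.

For an N-turn coil, B = Nμ₀IR²/[2(R²+z²)^(3/2)]. A single turn gives B₁ = 2.31×10⁻⁵ T with R = 0.0293 m, z = 0.0503 m.
N = B/B₁ = 6.92×10⁻⁵ / 2.31×10⁻⁵ = 3.00.

N = 3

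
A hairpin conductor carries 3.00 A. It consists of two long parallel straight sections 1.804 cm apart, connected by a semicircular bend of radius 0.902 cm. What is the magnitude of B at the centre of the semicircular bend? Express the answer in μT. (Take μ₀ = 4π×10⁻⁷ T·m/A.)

The semicircular arc contributes B_arc = μ₀I·π/(4πR) = μ₀I/(4R) = 1.04×10⁻⁴ T.
Each semi-infinite lead is at perpendicular distance R = 0.00902 m from the centre, with the perpendicular foot at its near end, so it contributes μ₀I/(4πR); both point the same way, together 6.65×10⁻⁵ T.
Arc and leads all point the same direction: B = 1.04×10⁻⁴ + 6.65×10⁻⁵ = 1.71×10⁻⁴ T.

B ≈ 171 μT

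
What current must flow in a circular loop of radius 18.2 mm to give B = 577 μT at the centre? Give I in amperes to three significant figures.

I ≈ 16.7 A

At the centre of a circular loop B = μ₀I/(2R), so I = 2RB/μ₀.
With R = 0.0182 m, I = 2 × 0.0182 × 5.77×10⁻⁴ / (4π×10⁻⁷) = 16.7 A.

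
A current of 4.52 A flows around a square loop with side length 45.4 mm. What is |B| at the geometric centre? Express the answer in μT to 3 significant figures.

Each side is a finite straight segment at perpendicular distance d = a/(2 tan(π/4)) = 0.0227 m from the centre, with end-angles ±π/4.
One side contributes B₁ = (μ₀I/4πd)·2 sin(π/4) = 2.82×10⁻⁵ T.
All 4 sides add in the same direction: B = 4 × 2.82×10⁻⁵ = 1.13×10⁻⁴ T.

B ≈ 113 μT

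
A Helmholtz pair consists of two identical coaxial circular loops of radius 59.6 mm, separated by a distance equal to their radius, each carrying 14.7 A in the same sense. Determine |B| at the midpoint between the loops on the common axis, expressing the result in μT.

B ≈ 222 μT

Each loop contributes B = μ₀IR²/[2(R²+z²)^(3/2)] on the axis, with z measured from that loop.
Loop 1 (z = 0.0298 m): B₁ = 1.11×10⁻⁴ T. Loop 2 (z = 0.0298 m): B₂ = 1.11×10⁻⁴ T.
The fields add: B = B₁ + B₂ = 2.22×10⁻⁴ T.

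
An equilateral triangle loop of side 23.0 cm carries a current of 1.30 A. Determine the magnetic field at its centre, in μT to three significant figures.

B ≈ 10.2 μT

Each side is a finite straight segment at perpendicular distance d = a/(2 tan(π/3)) = 0.0664 m from the centre, with end-angles ±π/3.
One side contributes B₁ = (μ₀I/4πd)·2 sin(π/3) = 3.39×10⁻⁶ T.
All 3 sides add in the same direction: B = 3 × 3.39×10⁻⁶ = 1.02×10⁻⁵ T.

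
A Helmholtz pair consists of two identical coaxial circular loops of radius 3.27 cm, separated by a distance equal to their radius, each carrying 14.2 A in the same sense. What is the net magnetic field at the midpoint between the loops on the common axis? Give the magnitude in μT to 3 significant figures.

B ≈ 390 μT

Each loop contributes B = μ₀IR²/[2(R²+z²)^(3/2)] on the axis, with z measured from that loop.
Loop 1 (z = 0.01635 m): B₁ = 1.95×10⁻⁴ T. Loop 2 (z = 0.01635 m): B₂ = 1.95×10⁻⁴ T.
The fields add: B = B₁ + B₂ = 3.90×10⁻⁴ T.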